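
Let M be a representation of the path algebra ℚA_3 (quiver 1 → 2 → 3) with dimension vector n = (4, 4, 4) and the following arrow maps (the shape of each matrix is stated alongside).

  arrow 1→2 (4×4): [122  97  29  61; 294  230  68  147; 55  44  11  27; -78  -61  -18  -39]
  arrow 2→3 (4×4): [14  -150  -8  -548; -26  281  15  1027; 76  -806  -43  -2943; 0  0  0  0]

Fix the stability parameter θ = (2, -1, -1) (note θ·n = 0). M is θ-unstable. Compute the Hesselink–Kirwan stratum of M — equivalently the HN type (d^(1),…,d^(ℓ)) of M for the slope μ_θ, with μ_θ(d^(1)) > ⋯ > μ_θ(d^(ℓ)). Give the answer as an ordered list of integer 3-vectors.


Interval decomposition of M: I[1,2], I[1,3]^3, I[3,3].
HN type (ℓ=3): μ^(1)=1/2; μ^(2)=0; μ^(3)=-1

((1, 1, 0); (3, 3, 3); (0, 0, 1))


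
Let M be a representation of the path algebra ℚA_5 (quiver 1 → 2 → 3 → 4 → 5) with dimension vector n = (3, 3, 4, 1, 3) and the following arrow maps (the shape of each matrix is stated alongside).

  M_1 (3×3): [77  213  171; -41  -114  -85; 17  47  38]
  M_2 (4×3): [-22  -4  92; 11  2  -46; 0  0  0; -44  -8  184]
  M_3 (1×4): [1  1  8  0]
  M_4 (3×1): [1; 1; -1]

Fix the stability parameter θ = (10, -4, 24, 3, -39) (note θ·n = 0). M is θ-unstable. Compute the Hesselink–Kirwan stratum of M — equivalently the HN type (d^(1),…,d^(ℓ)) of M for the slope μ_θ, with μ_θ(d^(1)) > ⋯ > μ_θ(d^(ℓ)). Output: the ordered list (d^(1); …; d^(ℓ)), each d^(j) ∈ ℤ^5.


Barcode: M ≅ I[1,2]^2, I[1,5], I[3,3]^3, I[5,5]^2. HN layers by μ_θ (4 steps, strictly decreasing):
  μ^(1)=24; μ^(2)=3; μ^(3)=-6/5; μ^(4)=-39

((0, 0, 3, 0, 0); (2, 2, 0, 0, 0); (1, 1, 1, 1, 1); (0, 0, 0, 0, 2))


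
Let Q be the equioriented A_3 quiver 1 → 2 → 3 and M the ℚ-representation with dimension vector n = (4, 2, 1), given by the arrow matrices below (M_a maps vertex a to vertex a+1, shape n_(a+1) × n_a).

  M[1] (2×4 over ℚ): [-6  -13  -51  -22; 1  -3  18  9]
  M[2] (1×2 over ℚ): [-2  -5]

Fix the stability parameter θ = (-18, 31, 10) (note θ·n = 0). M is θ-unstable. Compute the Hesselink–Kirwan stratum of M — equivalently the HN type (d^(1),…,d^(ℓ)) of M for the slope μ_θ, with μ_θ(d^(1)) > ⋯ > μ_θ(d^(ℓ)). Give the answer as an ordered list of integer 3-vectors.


Via rank(M_{q-1}∘⋯∘M_p): M ≅ I[1,1]^2, I[1,2], I[1,3].
μ_θ-semistable layers: μ^(1)=31; μ^(2)=41/2; μ^(3)=-18

((0, 1, 0); (0, 1, 1); (4, 0, 0))


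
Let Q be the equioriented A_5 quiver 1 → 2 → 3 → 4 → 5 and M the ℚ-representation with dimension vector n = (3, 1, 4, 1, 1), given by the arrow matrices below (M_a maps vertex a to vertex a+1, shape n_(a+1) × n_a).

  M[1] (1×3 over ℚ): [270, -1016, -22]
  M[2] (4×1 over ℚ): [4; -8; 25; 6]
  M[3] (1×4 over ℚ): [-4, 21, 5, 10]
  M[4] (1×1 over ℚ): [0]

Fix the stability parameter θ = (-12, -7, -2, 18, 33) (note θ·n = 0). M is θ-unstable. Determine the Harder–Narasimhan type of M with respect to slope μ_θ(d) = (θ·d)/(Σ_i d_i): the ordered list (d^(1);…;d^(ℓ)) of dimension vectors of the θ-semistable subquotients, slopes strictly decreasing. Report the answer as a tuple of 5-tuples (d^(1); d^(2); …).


Interval decomposition of M: I[1,1]^2, I[1,4], I[3,3]^3, I[5,5].
HN type (ℓ=5): μ^(1)=33; μ^(2)=18; μ^(3)=-2; μ^(4)=-7; μ^(5)=-12

((0, 0, 0, 0, 1); (0, 0, 0, 1, 0); (0, 0, 4, 0, 0); (0, 1, 0, 0, 0); (3, 0, 0, 0, 0))


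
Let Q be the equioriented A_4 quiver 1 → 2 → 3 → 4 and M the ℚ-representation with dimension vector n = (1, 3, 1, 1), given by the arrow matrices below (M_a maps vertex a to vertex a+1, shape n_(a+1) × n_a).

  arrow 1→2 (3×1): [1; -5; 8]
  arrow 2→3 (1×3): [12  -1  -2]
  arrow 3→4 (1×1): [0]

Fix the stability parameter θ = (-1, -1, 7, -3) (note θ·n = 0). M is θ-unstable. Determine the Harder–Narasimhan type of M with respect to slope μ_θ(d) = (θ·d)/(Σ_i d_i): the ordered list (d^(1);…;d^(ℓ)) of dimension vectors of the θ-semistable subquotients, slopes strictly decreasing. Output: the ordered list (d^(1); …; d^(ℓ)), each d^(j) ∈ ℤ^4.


Via rank(M_{q-1}∘⋯∘M_p): M ≅ I[1,3], I[2,2]^2, I[4,4].
μ_θ-semistable layers: μ^(1)=7; μ^(2)=-1; μ^(3)=-3

((0, 0, 1, 0); (1, 3, 0, 0); (0, 0, 0, 1))


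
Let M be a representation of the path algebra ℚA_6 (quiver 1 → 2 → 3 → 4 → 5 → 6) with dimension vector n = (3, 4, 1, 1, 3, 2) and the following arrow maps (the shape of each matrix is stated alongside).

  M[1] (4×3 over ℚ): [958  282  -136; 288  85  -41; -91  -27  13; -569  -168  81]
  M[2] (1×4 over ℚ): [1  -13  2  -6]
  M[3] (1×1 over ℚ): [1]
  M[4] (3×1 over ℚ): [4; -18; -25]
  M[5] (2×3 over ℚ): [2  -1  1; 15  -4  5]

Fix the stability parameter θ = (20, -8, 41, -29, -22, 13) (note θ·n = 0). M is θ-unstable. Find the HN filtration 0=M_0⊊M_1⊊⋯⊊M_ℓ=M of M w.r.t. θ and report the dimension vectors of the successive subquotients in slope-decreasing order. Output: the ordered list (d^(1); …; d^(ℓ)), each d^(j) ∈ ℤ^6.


Interval decomposition of M: I[1,2]^2, I[1,6], I[2,2], I[5,5], I[5,6].
HN type (ℓ=5): μ^(1)=13; μ^(2)=6; μ^(3)=2/5; μ^(4)=-8; μ^(5)=-22

((0, 0, 0, 0, 0, 2); (2, 2, 0, 0, 0, 0); (1, 1, 1, 1, 1, 0); (0, 1, 0, 0, 0, 0); (0, 0, 0, 0, 2, 0))


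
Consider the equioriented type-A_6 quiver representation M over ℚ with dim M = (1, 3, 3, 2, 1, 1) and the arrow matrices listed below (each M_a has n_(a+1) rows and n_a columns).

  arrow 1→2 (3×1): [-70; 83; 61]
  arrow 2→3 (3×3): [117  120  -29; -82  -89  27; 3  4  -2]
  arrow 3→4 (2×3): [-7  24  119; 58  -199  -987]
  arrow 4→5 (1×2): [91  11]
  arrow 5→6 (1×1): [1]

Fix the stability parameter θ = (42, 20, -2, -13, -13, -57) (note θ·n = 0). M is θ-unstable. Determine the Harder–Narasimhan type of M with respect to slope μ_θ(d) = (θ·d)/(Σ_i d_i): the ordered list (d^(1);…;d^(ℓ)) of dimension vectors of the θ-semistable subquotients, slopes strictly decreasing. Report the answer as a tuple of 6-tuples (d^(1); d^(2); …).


Barcode: M ≅ I[1,6], I[2,3], I[2,4]. HN layers by μ_θ (3 steps, strictly decreasing):
  μ^(1)=9; μ^(2)=5/3; μ^(3)=-23/6

((0, 1, 1, 0, 0, 0); (0, 1, 1, 1, 0, 0); (1, 1, 1, 1, 1, 1))


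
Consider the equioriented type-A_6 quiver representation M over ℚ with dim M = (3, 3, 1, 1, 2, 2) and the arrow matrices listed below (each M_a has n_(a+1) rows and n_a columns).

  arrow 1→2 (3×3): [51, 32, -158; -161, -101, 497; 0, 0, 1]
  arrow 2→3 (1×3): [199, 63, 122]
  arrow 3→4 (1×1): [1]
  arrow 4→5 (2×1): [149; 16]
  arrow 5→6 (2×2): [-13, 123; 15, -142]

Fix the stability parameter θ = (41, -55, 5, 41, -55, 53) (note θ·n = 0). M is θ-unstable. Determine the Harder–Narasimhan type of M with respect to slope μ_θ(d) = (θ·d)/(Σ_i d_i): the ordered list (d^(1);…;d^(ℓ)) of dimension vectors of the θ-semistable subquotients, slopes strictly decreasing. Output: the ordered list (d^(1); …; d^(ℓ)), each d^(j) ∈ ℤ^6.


Barcode: M ≅ I[1,2]^2, I[1,6], I[5,6]. HN layers by μ_θ (4 steps, strictly decreasing):
  μ^(1)=53; μ^(2)=-3; μ^(3)=-7; μ^(4)=-55

((0, 0, 0, 0, 0, 2); (0, 0, 1, 1, 1, 0); (3, 3, 0, 0, 0, 0); (0, 0, 0, 0, 1, 0))


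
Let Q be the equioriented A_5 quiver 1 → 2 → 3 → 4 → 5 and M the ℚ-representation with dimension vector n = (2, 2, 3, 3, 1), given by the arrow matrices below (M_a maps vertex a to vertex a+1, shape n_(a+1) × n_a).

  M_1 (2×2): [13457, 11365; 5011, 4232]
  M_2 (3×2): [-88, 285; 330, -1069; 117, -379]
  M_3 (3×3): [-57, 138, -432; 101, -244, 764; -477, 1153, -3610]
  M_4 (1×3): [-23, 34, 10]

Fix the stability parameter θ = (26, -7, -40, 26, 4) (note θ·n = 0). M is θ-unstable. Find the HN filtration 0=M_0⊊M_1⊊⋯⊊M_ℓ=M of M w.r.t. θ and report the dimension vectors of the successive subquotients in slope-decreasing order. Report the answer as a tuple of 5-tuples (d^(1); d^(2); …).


Interval decomposition of M: I[1,3], I[1,5], I[3,4], I[4,4].
HN type (ℓ=4): μ^(1)=26; μ^(2)=15; μ^(3)=-7; μ^(4)=-40

((0, 0, 0, 2, 0); (0, 0, 0, 1, 1); (2, 2, 2, 0, 0); (0, 0, 1, 0, 0))


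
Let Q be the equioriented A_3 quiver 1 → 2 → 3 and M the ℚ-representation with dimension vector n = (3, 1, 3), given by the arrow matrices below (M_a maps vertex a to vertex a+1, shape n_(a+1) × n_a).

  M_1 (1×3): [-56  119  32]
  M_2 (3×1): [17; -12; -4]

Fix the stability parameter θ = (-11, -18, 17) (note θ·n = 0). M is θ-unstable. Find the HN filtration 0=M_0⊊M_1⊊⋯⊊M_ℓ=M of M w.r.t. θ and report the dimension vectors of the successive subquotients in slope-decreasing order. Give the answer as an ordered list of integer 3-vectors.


Interval decomposition of M: I[1,1]^2, I[1,3], I[3,3]^2.
HN type (ℓ=3): μ^(1)=17; μ^(2)=-11; μ^(3)=-29/2

((0, 0, 3); (2, 0, 0); (1, 1, 0))


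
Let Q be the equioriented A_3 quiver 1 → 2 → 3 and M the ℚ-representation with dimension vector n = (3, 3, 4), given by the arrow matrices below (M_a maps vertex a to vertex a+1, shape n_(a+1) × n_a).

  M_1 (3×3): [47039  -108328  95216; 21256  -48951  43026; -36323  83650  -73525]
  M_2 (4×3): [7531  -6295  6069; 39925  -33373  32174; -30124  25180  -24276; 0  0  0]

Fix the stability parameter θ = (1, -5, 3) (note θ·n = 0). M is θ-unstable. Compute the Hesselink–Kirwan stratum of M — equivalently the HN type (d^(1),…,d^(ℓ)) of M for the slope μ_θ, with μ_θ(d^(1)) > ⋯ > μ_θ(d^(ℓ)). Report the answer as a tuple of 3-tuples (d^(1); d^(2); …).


Interval decomposition of M: I[1,2], I[1,3]^2, I[3,3]^2.
HN type (ℓ=2): μ^(1)=3; μ^(2)=-2

((0, 0, 4); (3, 3, 0))


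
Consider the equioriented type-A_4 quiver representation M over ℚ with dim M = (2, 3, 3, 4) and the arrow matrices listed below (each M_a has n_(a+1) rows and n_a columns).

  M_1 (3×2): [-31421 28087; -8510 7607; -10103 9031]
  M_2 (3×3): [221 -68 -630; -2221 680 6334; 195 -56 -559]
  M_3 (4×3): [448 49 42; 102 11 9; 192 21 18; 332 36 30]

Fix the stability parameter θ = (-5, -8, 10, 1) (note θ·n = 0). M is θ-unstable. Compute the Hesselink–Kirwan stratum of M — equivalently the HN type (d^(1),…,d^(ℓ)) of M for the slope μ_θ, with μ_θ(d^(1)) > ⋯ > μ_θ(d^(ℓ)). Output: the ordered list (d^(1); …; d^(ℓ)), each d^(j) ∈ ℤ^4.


Via rank(M_{q-1}∘⋯∘M_p): M ≅ I[1,4]^2, I[2,3], I[4,4]^2.
μ_θ-semistable layers: μ^(1)=10; μ^(2)=11/2; μ^(3)=1; μ^(4)=-13/2; μ^(5)=-8

((0, 0, 1, 0); (0, 0, 2, 2); (0, 0, 0, 2); (2, 2, 0, 0); (0, 1, 0, 0))


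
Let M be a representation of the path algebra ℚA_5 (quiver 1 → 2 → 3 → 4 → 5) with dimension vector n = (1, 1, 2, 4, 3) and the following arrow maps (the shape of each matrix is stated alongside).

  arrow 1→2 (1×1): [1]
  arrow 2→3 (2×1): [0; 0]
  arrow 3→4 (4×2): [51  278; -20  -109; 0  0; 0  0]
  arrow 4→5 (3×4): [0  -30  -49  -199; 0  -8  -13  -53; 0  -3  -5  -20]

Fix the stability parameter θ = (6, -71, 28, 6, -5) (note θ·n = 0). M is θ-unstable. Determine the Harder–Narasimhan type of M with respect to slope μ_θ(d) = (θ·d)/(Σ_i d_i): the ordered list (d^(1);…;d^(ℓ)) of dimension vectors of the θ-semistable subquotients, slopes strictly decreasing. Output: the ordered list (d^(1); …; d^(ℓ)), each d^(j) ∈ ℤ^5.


Barcode: M ≅ I[1,2], I[3,4], I[3,5], I[4,4], I[4,5], I[5,5]. HN layers by μ_θ (6 steps, strictly decreasing):
  μ^(1)=17; μ^(2)=29/3; μ^(3)=6; μ^(4)=1/2; μ^(5)=-5; μ^(6)=-65/2

((0, 0, 1, 1, 0); (0, 0, 1, 1, 1); (0, 0, 0, 1, 0); (0, 0, 0, 1, 1); (0, 0, 0, 0, 1); (1, 1, 0, 0, 0))


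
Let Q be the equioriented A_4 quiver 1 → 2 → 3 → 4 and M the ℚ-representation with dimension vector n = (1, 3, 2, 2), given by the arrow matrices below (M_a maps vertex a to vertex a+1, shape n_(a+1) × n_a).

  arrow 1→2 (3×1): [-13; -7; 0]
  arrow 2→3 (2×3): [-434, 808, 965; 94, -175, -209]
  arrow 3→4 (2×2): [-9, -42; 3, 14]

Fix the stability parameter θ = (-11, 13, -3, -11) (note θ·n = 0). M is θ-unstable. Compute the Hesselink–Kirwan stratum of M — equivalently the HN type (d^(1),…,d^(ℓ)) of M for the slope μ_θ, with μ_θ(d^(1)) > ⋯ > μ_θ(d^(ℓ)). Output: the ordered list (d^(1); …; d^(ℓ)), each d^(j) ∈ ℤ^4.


Interval decomposition of M: I[1,3], I[2,2], I[2,4], I[4,4].
HN type (ℓ=4): μ^(1)=13; μ^(2)=5; μ^(3)=-1/3; μ^(4)=-11

((0, 1, 0, 0); (0, 1, 1, 0); (0, 1, 1, 1); (1, 0, 0, 1))


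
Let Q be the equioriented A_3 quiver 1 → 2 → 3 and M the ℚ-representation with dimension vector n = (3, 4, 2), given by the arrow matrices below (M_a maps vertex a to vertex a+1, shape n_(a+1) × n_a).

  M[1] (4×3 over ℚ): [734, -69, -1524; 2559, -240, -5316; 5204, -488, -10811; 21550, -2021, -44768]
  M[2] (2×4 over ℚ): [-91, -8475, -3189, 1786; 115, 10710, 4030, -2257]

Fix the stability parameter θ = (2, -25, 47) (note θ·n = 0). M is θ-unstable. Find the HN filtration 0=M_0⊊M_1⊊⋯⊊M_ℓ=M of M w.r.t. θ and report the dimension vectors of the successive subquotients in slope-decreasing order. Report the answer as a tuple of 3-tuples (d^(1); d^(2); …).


Via rank(M_{q-1}∘⋯∘M_p): M ≅ I[1,2]^2, I[1,3], I[2,3].
μ_θ-semistable layers: μ^(1)=47; μ^(2)=-23/2; μ^(3)=-25

((0, 0, 2); (3, 3, 0); (0, 1, 0))


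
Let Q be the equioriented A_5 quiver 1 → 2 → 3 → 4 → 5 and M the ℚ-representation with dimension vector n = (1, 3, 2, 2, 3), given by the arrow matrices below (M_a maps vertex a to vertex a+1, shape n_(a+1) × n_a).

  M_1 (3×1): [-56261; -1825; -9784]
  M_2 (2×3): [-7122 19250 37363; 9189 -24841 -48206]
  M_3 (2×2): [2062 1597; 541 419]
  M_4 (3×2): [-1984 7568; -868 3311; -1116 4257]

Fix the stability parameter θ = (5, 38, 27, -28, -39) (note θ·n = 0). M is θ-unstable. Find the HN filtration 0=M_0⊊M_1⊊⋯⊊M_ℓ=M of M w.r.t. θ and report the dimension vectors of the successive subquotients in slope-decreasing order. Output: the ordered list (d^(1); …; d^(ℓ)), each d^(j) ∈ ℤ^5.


Interval decomposition of M: I[1,2], I[2,4], I[2,5], I[5,5]^2.
HN type (ℓ=5): μ^(1)=38; μ^(2)=37/3; μ^(3)=5; μ^(4)=-1/2; μ^(5)=-39

((0, 1, 0, 0, 0); (0, 1, 1, 1, 0); (1, 0, 0, 0, 0); (0, 1, 1, 1, 1); (0, 0, 0, 0, 2))


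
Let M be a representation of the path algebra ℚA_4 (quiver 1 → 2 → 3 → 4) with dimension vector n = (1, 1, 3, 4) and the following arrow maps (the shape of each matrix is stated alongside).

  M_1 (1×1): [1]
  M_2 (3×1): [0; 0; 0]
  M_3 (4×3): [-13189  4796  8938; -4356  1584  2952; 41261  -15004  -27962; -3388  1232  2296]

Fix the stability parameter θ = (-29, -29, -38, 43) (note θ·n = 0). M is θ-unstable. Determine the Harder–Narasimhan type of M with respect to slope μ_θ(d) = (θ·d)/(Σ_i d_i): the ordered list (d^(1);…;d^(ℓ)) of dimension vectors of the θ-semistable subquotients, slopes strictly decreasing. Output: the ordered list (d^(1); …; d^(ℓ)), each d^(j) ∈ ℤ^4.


Via rank(M_{q-1}∘⋯∘M_p): M ≅ I[1,2], I[3,3]^2, I[3,4], I[4,4]^3.
μ_θ-semistable layers: μ^(1)=43; μ^(2)=-29; μ^(3)=-38

((0, 0, 0, 4); (1, 1, 0, 0); (0, 0, 3, 0))


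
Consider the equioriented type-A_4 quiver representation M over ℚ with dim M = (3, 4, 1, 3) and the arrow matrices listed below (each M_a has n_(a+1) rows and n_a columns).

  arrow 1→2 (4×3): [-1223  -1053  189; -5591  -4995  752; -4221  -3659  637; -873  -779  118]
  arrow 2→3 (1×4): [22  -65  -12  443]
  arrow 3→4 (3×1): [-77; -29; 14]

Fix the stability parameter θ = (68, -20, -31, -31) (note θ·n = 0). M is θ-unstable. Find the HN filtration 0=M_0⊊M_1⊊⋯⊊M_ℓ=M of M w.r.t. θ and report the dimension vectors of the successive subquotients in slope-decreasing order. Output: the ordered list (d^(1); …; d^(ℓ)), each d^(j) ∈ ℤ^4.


Barcode: M ≅ I[1,2]^2, I[1,4], I[2,2], I[4,4]^2. HN layers by μ_θ (4 steps, strictly decreasing):
  μ^(1)=24; μ^(2)=-7/2; μ^(3)=-20; μ^(4)=-31

((2, 2, 0, 0); (1, 1, 1, 1); (0, 1, 0, 0); (0, 0, 0, 2))


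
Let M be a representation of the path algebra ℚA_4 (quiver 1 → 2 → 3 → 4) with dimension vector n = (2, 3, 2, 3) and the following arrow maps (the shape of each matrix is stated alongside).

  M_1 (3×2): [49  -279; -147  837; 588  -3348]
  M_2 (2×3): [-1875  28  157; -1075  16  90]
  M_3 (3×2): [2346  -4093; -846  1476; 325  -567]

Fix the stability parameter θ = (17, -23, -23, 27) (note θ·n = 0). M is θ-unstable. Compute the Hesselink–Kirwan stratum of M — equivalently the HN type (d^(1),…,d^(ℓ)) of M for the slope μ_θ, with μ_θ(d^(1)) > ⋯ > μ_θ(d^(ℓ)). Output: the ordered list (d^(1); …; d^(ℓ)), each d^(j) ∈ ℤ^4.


Interval decomposition of M: I[1,1], I[1,4], I[2,2], I[2,4], I[4,4].
HN type (ℓ=4): μ^(1)=27; μ^(2)=17; μ^(3)=-29/3; μ^(4)=-23

((0, 0, 0, 3); (1, 0, 0, 0); (1, 1, 1, 0); (0, 2, 1, 0))


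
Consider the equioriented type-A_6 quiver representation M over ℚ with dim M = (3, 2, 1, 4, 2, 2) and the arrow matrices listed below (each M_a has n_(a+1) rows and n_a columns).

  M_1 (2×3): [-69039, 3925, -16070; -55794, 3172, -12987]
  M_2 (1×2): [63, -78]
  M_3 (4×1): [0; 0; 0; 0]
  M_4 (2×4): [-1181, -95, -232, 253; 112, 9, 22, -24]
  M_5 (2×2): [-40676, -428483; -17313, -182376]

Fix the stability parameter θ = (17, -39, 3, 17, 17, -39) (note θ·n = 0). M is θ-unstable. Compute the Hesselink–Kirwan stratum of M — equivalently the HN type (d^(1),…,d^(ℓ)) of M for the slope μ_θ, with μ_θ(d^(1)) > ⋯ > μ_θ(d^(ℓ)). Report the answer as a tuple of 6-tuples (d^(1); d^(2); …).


Barcode: M ≅ I[1,1], I[1,2], I[1,3], I[4,4]^2, I[4,6]^2. HN layers by μ_θ (4 steps, strictly decreasing):
  μ^(1)=17; μ^(2)=3; μ^(3)=-5/3; μ^(4)=-11

((1, 0, 0, 2, 0, 0); (0, 0, 1, 0, 0, 0); (0, 0, 0, 2, 2, 2); (2, 2, 0, 0, 0, 0))


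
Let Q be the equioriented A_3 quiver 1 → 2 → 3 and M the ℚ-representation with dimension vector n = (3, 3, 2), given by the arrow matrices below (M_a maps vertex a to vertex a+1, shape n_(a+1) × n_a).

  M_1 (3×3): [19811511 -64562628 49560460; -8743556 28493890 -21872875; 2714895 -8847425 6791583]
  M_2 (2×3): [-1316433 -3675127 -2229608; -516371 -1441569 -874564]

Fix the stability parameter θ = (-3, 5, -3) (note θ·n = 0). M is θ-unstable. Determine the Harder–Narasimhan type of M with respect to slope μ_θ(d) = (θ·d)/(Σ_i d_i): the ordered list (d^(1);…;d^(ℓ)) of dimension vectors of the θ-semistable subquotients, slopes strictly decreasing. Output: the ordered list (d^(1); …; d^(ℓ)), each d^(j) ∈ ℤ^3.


Barcode: M ≅ I[1,2], I[1,3]^2. HN layers by μ_θ (3 steps, strictly decreasing):
  μ^(1)=5; μ^(2)=1; μ^(3)=-3

((0, 1, 0); (0, 2, 2); (3, 0, 0))


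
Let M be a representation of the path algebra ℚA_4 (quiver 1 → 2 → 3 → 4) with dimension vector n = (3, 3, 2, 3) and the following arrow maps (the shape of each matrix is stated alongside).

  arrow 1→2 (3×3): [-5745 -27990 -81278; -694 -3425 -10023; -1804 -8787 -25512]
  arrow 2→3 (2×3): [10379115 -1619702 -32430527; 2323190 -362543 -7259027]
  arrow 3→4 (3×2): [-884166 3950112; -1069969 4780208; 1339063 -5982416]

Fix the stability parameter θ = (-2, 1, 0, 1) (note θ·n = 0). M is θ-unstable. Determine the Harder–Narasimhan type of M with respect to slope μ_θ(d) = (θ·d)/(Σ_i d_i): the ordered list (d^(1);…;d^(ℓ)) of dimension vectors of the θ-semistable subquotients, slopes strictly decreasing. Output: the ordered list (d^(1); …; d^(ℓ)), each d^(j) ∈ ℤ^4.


Via rank(M_{q-1}∘⋯∘M_p): M ≅ I[1,2], I[1,3], I[1,4], I[4,4]^2.
μ_θ-semistable layers: μ^(1)=1; μ^(2)=1/2; μ^(3)=-2

((0, 1, 0, 3); (0, 2, 2, 0); (3, 0, 0, 0))


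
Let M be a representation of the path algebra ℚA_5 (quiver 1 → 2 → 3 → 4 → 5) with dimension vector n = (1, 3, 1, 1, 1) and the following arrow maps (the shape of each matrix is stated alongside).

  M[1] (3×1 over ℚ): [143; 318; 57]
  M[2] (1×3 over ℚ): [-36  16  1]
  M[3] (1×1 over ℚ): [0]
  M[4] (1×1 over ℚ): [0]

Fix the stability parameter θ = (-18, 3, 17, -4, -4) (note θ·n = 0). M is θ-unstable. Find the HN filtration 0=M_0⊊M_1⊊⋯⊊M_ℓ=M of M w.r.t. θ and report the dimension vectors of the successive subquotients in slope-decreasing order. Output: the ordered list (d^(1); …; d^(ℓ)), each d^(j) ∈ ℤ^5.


Interval decomposition of M: I[1,3], I[2,2]^2, I[4,4], I[5,5].
HN type (ℓ=4): μ^(1)=17; μ^(2)=3; μ^(3)=-4; μ^(4)=-18

((0, 0, 1, 0, 0); (0, 3, 0, 0, 0); (0, 0, 0, 1, 1); (1, 0, 0, 0, 0))


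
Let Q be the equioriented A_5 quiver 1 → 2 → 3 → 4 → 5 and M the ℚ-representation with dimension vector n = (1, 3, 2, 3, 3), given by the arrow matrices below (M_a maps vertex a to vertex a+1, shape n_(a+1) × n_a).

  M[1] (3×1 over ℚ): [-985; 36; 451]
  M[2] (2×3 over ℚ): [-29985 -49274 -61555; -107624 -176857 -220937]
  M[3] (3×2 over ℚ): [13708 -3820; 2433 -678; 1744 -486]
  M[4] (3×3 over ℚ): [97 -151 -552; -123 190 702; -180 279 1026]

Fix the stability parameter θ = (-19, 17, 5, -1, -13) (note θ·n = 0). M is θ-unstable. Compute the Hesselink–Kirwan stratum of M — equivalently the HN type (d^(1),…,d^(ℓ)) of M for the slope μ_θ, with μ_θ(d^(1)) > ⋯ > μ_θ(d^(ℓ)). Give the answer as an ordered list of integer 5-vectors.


Interval decomposition of M: I[1,5], I[2,2], I[2,4], I[4,5], I[5,5].
HN type (ℓ=6): μ^(1)=17; μ^(2)=7; μ^(3)=2; μ^(4)=-7; μ^(5)=-13; μ^(6)=-19

((0, 1, 0, 0, 0); (0, 1, 1, 1, 0); (0, 1, 1, 1, 1); (0, 0, 0, 1, 1); (0, 0, 0, 0, 1); (1, 0, 0, 0, 0))


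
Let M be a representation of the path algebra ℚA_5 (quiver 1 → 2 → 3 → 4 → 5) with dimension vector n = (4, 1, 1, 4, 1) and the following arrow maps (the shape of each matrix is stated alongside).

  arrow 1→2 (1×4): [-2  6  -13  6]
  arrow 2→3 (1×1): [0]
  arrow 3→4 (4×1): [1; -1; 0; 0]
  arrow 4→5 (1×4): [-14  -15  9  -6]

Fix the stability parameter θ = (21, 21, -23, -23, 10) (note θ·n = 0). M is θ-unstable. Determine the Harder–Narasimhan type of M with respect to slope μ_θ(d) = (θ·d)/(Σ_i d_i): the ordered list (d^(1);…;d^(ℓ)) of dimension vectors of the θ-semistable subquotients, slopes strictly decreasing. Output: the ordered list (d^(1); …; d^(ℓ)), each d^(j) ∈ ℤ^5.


Barcode: M ≅ I[1,1]^3, I[1,2], I[3,5], I[4,4]^3. HN layers by μ_θ (3 steps, strictly decreasing):
  μ^(1)=21; μ^(2)=10; μ^(3)=-23

((4, 1, 0, 0, 0); (0, 0, 0, 0, 1); (0, 0, 1, 4, 0))


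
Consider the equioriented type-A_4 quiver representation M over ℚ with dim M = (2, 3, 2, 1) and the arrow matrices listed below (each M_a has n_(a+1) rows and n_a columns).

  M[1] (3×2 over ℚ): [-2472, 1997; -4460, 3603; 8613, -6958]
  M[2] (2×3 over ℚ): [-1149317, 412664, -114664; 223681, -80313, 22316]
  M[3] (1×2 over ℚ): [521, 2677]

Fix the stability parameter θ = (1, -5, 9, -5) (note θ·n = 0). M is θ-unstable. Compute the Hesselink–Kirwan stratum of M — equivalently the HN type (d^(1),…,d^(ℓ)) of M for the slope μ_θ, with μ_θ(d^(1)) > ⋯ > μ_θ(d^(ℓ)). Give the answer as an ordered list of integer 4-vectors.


Barcode: M ≅ I[1,2], I[1,4], I[2,3]. HN layers by μ_θ (4 steps, strictly decreasing):
  μ^(1)=9; μ^(2)=2; μ^(3)=-2; μ^(4)=-5

((0, 0, 1, 0); (0, 0, 1, 1); (2, 2, 0, 0); (0, 1, 0, 0))


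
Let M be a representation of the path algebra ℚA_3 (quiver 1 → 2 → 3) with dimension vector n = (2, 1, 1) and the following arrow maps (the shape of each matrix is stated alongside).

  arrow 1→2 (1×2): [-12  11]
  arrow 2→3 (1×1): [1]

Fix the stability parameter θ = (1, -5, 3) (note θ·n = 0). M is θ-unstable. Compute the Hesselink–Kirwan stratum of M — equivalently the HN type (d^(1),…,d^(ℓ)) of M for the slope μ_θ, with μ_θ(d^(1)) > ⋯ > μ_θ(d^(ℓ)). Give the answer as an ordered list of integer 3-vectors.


Barcode: M ≅ I[1,1], I[1,3]. HN layers by μ_θ (3 steps, strictly decreasing):
  μ^(1)=3; μ^(2)=1; μ^(3)=-2

((0, 0, 1); (1, 0, 0); (1, 1, 0))


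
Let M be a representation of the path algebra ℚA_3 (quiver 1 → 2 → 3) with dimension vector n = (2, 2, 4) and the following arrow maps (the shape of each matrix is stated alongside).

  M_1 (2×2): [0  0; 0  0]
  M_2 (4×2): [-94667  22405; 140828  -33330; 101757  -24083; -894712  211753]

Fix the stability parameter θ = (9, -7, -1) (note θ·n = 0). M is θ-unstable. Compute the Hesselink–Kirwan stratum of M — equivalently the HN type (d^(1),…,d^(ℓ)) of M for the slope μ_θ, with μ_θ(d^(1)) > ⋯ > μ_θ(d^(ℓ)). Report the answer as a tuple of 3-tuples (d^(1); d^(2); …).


Via rank(M_{q-1}∘⋯∘M_p): M ≅ I[1,1]^2, I[2,3]^2, I[3,3]^2.
μ_θ-semistable layers: μ^(1)=9; μ^(2)=-1; μ^(3)=-7

((2, 0, 0); (0, 0, 4); (0, 2, 0))


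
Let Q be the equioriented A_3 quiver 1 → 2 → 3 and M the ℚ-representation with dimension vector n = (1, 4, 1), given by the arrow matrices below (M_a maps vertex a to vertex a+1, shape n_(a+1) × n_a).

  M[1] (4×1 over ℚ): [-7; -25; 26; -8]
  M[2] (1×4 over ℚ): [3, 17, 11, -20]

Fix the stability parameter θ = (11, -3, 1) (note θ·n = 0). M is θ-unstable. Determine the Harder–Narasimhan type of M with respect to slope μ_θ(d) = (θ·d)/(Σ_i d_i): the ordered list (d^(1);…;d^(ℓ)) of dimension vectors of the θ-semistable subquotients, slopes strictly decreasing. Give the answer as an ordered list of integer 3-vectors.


Interval decomposition of M: I[1,2], I[2,2]^2, I[2,3].
HN type (ℓ=3): μ^(1)=4; μ^(2)=1; μ^(3)=-3

((1, 1, 0); (0, 0, 1); (0, 3, 0))


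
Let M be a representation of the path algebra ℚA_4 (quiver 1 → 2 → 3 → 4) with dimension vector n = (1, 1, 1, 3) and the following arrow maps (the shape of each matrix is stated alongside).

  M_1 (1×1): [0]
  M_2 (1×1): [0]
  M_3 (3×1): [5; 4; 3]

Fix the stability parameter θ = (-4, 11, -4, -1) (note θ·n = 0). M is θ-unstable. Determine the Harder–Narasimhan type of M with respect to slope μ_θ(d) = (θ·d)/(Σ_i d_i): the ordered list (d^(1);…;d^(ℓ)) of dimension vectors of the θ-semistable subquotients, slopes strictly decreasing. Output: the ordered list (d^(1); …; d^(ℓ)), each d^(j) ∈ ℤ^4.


Interval decomposition of M: I[1,1], I[2,2], I[3,4], I[4,4]^2.
HN type (ℓ=3): μ^(1)=11; μ^(2)=-1; μ^(3)=-4

((0, 1, 0, 0); (0, 0, 0, 3); (1, 0, 1, 0))


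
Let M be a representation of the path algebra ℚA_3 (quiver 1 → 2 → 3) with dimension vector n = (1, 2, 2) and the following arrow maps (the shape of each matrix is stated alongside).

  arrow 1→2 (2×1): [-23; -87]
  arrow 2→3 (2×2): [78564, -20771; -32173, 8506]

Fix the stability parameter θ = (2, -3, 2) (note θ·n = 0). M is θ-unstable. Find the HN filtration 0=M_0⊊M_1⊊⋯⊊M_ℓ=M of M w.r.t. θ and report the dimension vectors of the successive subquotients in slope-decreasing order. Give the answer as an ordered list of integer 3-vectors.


Interval decomposition of M: I[1,3], I[2,3].
HN type (ℓ=3): μ^(1)=2; μ^(2)=-1/2; μ^(3)=-3

((0, 0, 2); (1, 1, 0); (0, 1, 0))


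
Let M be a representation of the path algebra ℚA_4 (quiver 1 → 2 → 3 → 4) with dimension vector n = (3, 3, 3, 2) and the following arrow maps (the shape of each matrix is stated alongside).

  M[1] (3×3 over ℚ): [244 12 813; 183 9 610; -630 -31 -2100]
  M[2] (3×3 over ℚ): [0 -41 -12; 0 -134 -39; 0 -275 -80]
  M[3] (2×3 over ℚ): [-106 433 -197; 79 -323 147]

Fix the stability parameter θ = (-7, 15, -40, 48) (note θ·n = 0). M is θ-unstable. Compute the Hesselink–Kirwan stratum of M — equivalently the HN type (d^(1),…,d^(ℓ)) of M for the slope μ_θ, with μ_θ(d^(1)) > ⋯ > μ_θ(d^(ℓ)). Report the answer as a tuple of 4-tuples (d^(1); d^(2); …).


Interval decomposition of M: I[1,2], I[1,4]^2, I[3,3].
HN type (ℓ=5): μ^(1)=48; μ^(2)=15; μ^(3)=-7; μ^(4)=-32/3; μ^(5)=-40

((0, 0, 0, 2); (0, 1, 0, 0); (1, 0, 0, 0); (2, 2, 2, 0); (0, 0, 1, 0))


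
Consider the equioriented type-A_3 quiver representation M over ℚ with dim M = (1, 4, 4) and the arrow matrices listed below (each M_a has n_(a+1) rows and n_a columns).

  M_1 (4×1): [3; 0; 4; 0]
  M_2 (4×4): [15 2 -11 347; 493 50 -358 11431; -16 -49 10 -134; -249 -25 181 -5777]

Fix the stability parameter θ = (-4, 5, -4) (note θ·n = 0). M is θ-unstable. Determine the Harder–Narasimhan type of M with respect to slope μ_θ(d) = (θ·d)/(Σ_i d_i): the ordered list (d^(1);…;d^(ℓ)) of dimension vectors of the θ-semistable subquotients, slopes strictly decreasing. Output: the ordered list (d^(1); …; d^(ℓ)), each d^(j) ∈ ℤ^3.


Interval decomposition of M: I[1,3], I[2,3]^3.
HN type (ℓ=2): μ^(1)=1/2; μ^(2)=-4

((0, 4, 4); (1, 0, 0))


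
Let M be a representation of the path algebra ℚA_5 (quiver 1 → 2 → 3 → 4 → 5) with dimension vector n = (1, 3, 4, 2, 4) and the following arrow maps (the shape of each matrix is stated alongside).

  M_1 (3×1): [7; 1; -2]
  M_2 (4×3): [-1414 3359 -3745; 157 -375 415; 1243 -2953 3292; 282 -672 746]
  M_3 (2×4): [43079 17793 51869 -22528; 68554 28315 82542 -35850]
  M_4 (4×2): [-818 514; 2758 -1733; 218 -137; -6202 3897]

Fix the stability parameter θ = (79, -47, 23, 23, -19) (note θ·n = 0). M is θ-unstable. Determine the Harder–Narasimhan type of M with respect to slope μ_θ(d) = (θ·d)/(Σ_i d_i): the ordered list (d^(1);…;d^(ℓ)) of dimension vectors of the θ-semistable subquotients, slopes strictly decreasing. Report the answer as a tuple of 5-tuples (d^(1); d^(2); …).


Via rank(M_{q-1}∘⋯∘M_p): M ≅ I[1,5], I[2,3], I[2,5], I[3,3], I[5,5]^2.
μ_θ-semistable layers: μ^(1)=23; μ^(2)=59/5; μ^(3)=9; μ^(4)=-19; μ^(5)=-47

((0, 0, 2, 0, 0); (1, 1, 1, 1, 1); (0, 0, 1, 1, 1); (0, 0, 0, 0, 2); (0, 2, 0, 0, 0))


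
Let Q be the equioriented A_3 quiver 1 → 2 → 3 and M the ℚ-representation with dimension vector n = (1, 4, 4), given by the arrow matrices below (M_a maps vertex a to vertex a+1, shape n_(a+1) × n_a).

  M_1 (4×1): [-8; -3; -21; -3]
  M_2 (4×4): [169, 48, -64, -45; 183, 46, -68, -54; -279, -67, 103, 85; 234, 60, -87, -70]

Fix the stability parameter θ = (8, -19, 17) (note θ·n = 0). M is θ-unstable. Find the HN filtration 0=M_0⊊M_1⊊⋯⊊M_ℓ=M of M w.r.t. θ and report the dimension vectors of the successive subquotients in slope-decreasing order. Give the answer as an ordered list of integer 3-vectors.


Barcode: M ≅ I[1,3], I[2,3]^3. HN layers by μ_θ (3 steps, strictly decreasing):
  μ^(1)=17; μ^(2)=-11/2; μ^(3)=-19

((0, 0, 4); (1, 1, 0); (0, 3, 0))


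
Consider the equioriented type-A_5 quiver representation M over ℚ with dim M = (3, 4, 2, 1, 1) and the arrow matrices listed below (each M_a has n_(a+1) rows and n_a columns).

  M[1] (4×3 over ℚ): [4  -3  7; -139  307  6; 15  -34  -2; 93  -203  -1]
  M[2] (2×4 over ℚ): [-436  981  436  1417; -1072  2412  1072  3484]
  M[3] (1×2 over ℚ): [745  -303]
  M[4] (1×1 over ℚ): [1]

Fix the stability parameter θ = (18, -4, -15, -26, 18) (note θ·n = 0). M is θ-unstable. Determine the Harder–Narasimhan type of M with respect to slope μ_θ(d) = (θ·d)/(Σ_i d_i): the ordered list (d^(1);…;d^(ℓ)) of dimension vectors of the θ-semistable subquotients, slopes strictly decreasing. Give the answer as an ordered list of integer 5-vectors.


Via rank(M_{q-1}∘⋯∘M_p): M ≅ I[1,2]^2, I[1,5], I[2,2], I[3,3].
μ_θ-semistable layers: μ^(1)=18; μ^(2)=7; μ^(3)=-4; μ^(4)=-27/4; μ^(5)=-15

((0, 0, 0, 0, 1); (2, 2, 0, 0, 0); (0, 1, 0, 0, 0); (1, 1, 1, 1, 0); (0, 0, 1, 0, 0))


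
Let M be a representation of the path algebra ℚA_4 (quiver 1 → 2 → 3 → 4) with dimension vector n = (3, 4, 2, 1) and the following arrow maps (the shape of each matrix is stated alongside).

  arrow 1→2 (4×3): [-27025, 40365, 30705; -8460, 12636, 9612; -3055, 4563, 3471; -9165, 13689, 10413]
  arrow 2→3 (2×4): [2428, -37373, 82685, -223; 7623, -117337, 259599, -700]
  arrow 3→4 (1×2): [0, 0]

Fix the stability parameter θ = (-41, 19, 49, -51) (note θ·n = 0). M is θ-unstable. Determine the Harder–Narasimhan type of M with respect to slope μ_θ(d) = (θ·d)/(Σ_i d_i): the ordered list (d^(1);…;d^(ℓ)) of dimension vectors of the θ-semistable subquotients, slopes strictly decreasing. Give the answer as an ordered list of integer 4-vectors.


Barcode: M ≅ I[1,1]^2, I[1,2], I[2,2], I[2,3]^2, I[4,4]. HN layers by μ_θ (4 steps, strictly decreasing):
  μ^(1)=49; μ^(2)=19; μ^(3)=-41; μ^(4)=-51

((0, 0, 2, 0); (0, 4, 0, 0); (3, 0, 0, 0); (0, 0, 0, 1))


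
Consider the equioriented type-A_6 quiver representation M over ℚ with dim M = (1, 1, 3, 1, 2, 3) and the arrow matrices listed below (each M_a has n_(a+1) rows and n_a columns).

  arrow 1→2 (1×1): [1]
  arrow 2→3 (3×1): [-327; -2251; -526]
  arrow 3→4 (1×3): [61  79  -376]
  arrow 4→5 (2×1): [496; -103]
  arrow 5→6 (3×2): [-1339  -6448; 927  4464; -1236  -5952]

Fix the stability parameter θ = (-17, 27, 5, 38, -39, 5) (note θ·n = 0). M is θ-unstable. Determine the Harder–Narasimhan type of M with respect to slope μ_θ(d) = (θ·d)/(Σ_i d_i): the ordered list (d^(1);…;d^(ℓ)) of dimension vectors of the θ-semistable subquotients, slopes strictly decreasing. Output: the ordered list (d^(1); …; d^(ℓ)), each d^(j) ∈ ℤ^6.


Via rank(M_{q-1}∘⋯∘M_p): M ≅ I[1,3], I[3,3], I[3,5], I[5,6], I[6,6]^2.
μ_θ-semistable layers: μ^(1)=16; μ^(2)=5; μ^(3)=4/3; μ^(4)=-17; μ^(5)=-39

((0, 1, 1, 0, 0, 0); (0, 0, 1, 0, 0, 3); (0, 0, 1, 1, 1, 0); (1, 0, 0, 0, 0, 0); (0, 0, 0, 0, 1, 0))


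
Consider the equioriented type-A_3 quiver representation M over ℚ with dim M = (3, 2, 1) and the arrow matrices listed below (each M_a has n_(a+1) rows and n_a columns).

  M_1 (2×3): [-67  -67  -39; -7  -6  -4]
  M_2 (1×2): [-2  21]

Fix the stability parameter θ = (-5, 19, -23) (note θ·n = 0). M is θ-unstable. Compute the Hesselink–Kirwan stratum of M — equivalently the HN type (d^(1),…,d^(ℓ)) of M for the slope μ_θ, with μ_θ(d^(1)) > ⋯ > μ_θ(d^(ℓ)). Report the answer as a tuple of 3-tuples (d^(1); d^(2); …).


Interval decomposition of M: I[1,1], I[1,2], I[1,3].
HN type (ℓ=3): μ^(1)=19; μ^(2)=-2; μ^(3)=-5

((0, 1, 0); (0, 1, 1); (3, 0, 0))


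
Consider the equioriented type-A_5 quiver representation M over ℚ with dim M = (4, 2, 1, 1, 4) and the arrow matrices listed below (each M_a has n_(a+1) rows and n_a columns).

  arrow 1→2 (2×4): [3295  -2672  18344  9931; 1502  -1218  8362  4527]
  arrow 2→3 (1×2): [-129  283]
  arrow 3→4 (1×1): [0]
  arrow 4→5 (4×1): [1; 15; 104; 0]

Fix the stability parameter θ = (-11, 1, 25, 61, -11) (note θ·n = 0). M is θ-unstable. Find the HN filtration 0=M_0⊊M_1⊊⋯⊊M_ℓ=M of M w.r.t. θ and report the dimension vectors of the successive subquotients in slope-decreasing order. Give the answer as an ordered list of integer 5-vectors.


Barcode: M ≅ I[1,1]^2, I[1,2], I[1,3], I[4,5], I[5,5]^3. HN layers by μ_θ (3 steps, strictly decreasing):
  μ^(1)=25; μ^(2)=1; μ^(3)=-11

((0, 0, 1, 1, 1); (0, 2, 0, 0, 0); (4, 0, 0, 0, 3))


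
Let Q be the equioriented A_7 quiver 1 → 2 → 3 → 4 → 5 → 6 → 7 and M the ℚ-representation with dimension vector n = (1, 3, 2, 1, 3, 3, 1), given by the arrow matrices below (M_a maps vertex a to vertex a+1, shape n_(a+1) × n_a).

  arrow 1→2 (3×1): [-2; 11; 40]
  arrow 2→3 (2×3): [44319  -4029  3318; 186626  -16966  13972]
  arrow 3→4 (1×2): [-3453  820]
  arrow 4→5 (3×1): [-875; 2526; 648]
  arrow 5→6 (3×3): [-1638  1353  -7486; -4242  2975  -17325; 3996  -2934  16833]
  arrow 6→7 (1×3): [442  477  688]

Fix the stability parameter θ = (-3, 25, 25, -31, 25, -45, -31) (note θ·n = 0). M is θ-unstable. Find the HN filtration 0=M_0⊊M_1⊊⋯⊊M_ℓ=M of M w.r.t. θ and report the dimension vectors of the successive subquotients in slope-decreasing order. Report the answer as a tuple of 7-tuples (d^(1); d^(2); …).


Barcode: M ≅ I[1,5], I[2,2]^2, I[3,3], I[5,6], I[5,7], I[6,6]. HN layers by μ_θ (6 steps, strictly decreasing):
  μ^(1)=25; μ^(2)=19/3; μ^(3)=-3; μ^(4)=-10; μ^(5)=-17; μ^(6)=-45

((0, 2, 1, 0, 1, 0, 0); (0, 1, 1, 1, 0, 0, 0); (1, 0, 0, 0, 0, 0, 0); (0, 0, 0, 0, 1, 1, 0); (0, 0, 0, 0, 1, 1, 1); (0, 0, 0, 0, 0, 1, 0))


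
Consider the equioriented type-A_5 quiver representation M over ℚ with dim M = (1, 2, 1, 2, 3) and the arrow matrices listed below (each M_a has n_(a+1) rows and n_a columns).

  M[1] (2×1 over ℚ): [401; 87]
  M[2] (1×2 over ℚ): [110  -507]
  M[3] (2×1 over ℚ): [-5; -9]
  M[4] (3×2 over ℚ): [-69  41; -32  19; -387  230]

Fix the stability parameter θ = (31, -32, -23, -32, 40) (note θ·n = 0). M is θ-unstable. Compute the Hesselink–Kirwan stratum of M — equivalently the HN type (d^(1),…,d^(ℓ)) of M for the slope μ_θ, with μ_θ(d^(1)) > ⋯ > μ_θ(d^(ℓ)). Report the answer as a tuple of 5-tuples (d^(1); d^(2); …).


Interval decomposition of M: I[1,5], I[2,2], I[4,5], I[5,5].
HN type (ℓ=3): μ^(1)=40; μ^(2)=-14; μ^(3)=-32

((0, 0, 0, 0, 3); (1, 1, 1, 1, 0); (0, 1, 0, 1, 0))


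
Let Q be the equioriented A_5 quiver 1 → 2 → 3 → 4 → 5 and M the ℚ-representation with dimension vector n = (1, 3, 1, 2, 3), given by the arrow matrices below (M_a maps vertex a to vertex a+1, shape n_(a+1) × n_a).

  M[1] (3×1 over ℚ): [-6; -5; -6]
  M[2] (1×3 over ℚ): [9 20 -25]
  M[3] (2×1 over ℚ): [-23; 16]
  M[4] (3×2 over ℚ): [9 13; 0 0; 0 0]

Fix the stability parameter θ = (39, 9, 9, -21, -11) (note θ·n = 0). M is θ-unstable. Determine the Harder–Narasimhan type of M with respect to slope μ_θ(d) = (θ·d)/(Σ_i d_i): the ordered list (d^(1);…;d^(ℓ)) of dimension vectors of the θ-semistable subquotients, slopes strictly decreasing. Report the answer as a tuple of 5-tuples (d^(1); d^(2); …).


Interval decomposition of M: I[1,5], I[2,2]^2, I[4,4], I[5,5]^2.
HN type (ℓ=4): μ^(1)=9; μ^(2)=5; μ^(3)=-11; μ^(4)=-21

((0, 2, 0, 0, 0); (1, 1, 1, 1, 1); (0, 0, 0, 0, 2); (0, 0, 0, 1, 0))


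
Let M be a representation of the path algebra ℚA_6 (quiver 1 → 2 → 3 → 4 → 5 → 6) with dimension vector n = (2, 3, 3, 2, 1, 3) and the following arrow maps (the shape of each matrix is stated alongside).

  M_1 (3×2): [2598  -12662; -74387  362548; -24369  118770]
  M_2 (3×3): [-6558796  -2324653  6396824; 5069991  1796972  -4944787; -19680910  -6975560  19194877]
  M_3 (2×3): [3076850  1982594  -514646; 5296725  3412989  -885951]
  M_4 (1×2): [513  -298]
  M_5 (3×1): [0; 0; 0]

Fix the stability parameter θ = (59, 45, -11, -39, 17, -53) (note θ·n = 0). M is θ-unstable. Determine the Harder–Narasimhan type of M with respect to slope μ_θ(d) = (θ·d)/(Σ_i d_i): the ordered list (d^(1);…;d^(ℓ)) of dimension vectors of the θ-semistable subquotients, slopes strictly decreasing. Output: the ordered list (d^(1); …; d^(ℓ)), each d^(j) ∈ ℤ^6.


Interval decomposition of M: I[1,3], I[1,4], I[2,3], I[4,5], I[6,6]^3.
HN type (ℓ=5): μ^(1)=31; μ^(2)=17; μ^(3)=27/2; μ^(4)=-39; μ^(5)=-53

((1, 1, 1, 0, 0, 0); (0, 1, 1, 0, 1, 0); (1, 1, 1, 1, 0, 0); (0, 0, 0, 1, 0, 0); (0, 0, 0, 0, 0, 3))


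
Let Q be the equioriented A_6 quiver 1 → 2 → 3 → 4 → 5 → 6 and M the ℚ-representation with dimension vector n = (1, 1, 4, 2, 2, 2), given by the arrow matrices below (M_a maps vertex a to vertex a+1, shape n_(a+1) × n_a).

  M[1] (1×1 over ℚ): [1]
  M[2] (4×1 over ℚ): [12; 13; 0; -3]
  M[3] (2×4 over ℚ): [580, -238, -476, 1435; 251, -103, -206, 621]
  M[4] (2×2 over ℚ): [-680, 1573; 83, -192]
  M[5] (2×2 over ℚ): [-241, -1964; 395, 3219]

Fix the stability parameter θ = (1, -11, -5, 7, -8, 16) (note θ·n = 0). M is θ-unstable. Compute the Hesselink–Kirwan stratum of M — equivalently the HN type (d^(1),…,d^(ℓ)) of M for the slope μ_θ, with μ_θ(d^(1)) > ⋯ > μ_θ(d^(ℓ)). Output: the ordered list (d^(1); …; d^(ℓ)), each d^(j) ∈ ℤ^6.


Interval decomposition of M: I[1,6], I[3,3]^2, I[3,6].
HN type (ℓ=3): μ^(1)=16; μ^(2)=-1/2; μ^(3)=-5

((0, 0, 0, 0, 0, 2); (0, 0, 0, 2, 2, 0); (1, 1, 4, 0, 0, 0))
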